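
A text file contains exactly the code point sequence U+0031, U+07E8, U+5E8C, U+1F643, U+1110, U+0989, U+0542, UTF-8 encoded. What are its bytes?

U+0031: 1-byte form → 31.
U+07E8: 2-byte form → DF A8.
U+5E8C: 3-byte form → E5 BA 8C.
U+1F643: 4-byte form → F0 9F 99 83.
U+1110: 3-byte form → E1 84 90.
U+0989: 3-byte form → E0 A6 89.
U+0542: 2-byte form → D5 82.
Concatenated (18 bytes): 31 DF A8 E5 BA 8C F0 9F 99 83 E1 84 90 E0 A6 89 D5 82.

31 DF A8 E5 BA 8C F0 9F 99 83 E1 84 90 E0 A6 89 D5 82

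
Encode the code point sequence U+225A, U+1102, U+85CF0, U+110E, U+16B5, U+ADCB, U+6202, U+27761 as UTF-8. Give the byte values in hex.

E2 89 9A E1 84 82 F2 85 B3 B0 E1 84 8E E1 9A B5 EA B7 8B E6 88 82 F0 A7 9D A1

U+225A: 3-byte form → E2 89 9A.
U+1102: 3-byte form → E1 84 82.
U+85CF0: 4-byte form → F2 85 B3 B0.
U+110E: 3-byte form → E1 84 8E.
U+16B5: 3-byte form → E1 9A B5.
U+ADCB: 3-byte form → EA B7 8B.
U+6202: 3-byte form → E6 88 82.
U+27761: 4-byte form → F0 A7 9D A1.
Concatenated (26 bytes): E2 89 9A E1 84 82 F2 85 B3 B0 E1 84 8E E1 9A B5 EA B7 8B E6 88 82 F0 A7 9D A1.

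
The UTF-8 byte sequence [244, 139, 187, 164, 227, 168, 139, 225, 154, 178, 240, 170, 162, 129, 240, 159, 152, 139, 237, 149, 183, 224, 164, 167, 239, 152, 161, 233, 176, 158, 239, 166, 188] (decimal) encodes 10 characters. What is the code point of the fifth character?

U+1F60B

Offset 0: leading byte 0xF4 = 11110100 → 4-byte char #1 = F4 8B BB A4.
Offset 4: leading byte 0xE3 = 11100011 → 3-byte char #2 = E3 A8 8B.
Offset 7: leading byte 0xE1 = 11100001 → 3-byte char #3 = E1 9A B2.
Offset 10: leading byte 0xF0 = 11110000 → 4-byte char #4 = F0 AA A2 81.
Offset 14: leading byte 0xF0 = 11110000 → 4-byte char #5 = F0 9F 98 8B.
Leading byte 0xF0 = 11110000 matches 11110xxx → 4-byte sequence.
Byte 1: 0xF0 = 11110000, payload 000 (3 bits).
Byte 2: 0x9F = 10011111 (10xxxxxx ✓), payload 011111.
Byte 3: 0x98 = 10011000 (10xxxxxx ✓), payload 011000.
Byte 4: 0x8B = 10001011 (10xxxxxx ✓), payload 001011.
Concatenate: 000011111011000001011 = 0x1F60B (21 bits → U+1F60B).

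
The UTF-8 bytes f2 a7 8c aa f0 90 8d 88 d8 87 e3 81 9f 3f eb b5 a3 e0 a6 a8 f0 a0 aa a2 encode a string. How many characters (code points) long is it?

Byte at offset 0: 0xF2 = 11110010 → 4-byte char (#1). Advance 4.
Byte at offset 4: 0xF0 = 11110000 → 4-byte char (#2). Advance 4.
Byte at offset 8: 0xD8 = 11011000 → 2-byte char (#3). Advance 2.
Byte at offset 10: 0xE3 = 11100011 → 3-byte char (#4). Advance 3.
Byte at offset 13: 0x3F = 00111111 → 1-byte char (#5). Advance 1.
Byte at offset 14: 0xEB = 11101011 → 3-byte char (#6). Advance 3.
Byte at offset 17: 0xE0 = 11100000 → 3-byte char (#7). Advance 3.
Byte at offset 20: 0xF0 = 11110000 → 4-byte char (#8). Advance 4.
Reached end at offset 24 after 8 code points.

8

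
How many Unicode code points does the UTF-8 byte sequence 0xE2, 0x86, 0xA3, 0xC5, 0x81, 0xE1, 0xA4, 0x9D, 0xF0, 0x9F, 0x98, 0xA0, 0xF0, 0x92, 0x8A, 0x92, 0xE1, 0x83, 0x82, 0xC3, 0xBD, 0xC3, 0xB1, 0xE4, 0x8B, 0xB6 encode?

Byte at offset 0: 0xE2 = 11100010 → 3-byte char (#1). Advance 3.
Byte at offset 3: 0xC5 = 11000101 → 2-byte char (#2). Advance 2.
Byte at offset 5: 0xE1 = 11100001 → 3-byte char (#3). Advance 3.
Byte at offset 8: 0xF0 = 11110000 → 4-byte char (#4). Advance 4.
Byte at offset 12: 0xF0 = 11110000 → 4-byte char (#5). Advance 4.
Byte at offset 16: 0xE1 = 11100001 → 3-byte char (#6). Advance 3.
Byte at offset 19: 0xC3 = 11000011 → 2-byte char (#7). Advance 2.
Byte at offset 21: 0xC3 = 11000011 → 2-byte char (#8). Advance 2.
Byte at offset 23: 0xE4 = 11100100 → 3-byte char (#9). Advance 3.
Reached end at offset 26 after 9 code points.

9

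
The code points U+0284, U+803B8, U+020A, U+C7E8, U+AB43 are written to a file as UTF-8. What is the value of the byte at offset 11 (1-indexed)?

1-indexed offset 11 is 0-indexed offset 10.
U+0284 → 2-byte form CA 84 at offsets 0–1.
U+803B8 → 4-byte form F2 80 8E B8 at offsets 2–5.
U+020A → 2-byte form C8 8A at offsets 6–7.
U+C7E8 → 3-byte form EC 9F A8 at offsets 8–10.
Offset 10 falls in char 4's range; it's byte 3 of EC 9F A8 = 0xA8.

0xA8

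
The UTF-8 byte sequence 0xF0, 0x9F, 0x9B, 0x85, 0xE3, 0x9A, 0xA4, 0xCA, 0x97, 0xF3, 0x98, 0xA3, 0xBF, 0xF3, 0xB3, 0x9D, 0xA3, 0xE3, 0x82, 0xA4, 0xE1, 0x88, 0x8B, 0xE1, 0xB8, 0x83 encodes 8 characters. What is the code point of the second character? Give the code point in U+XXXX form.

U+36A4

Offset 0: leading byte 0xF0 = 11110000 → 4-byte char #1 = F0 9F 9B 85.
Offset 4: leading byte 0xE3 = 11100011 → 3-byte char #2 = E3 9A A4.
Leading byte 0xE3 = 11100011 matches 1110xxxx → 3-byte sequence.
Byte 1: 0xE3 = 11100011, payload 0011 (4 bits).
Byte 2: 0x9A = 10011010 (10xxxxxx ✓), payload 011010.
Byte 3: 0xA4 = 10100100 (10xxxxxx ✓), payload 100100.
Concatenate: 0011011010100100 = 0x36A4 (16 bits → U+36A4).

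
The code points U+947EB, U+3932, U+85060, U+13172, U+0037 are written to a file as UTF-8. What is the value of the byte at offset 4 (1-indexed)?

0xAB

1-indexed offset 4 is 0-indexed offset 3.
U+947EB → 4-byte form F2 94 9F AB at offsets 0–3.
Offset 3 falls in char 1's range; it's byte 4 of F2 94 9F AB = 0xAB.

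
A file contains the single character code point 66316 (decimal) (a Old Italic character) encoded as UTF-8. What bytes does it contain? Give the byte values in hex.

F0 90 8C 8C

U+1030C = 0x1030C = 66316 decimal. In range U+10000–U+10FFFF → 4-byte form: 11110xxx 10xxxxxx 10xxxxxx 10xxxxxx.
Binary (21 bits): 000010000001100001100.
Split 3+6+6+6: 000 | 010000 | 001100 | 001100.
Byte 1: 11110000 = 0xF0.
Byte 2: 10010000 = 0x90.
Byte 3: 10001100 = 0x8C.
Byte 4: 10001100 = 0x8C.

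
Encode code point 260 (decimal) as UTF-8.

U+0104 = 0x104 = 260 decimal. In range U+0080–U+07FF → 2-byte form: 110xxxxx 10xxxxxx.
Binary (11 bits): 00100000100.
Split 5+6: 00100 | 000100.
Byte 1: 11000100 = 0xC4.
Byte 2: 10000100 = 0x84.

C4 84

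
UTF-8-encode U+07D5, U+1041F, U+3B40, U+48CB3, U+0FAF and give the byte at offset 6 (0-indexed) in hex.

U+07D5 → 2-byte form DF 95 at offsets 0–1.
U+1041F → 4-byte form F0 90 90 9F at offsets 2–5.
U+3B40 → 3-byte form E3 AD 80 at offsets 6–8.
Offset 6 falls in char 3's range; it's byte 1 of E3 AD 80 = 0xE3.

0xE3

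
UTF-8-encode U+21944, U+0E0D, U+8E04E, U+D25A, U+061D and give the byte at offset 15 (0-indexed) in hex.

U+21944 → 4-byte form F0 A1 A5 84 at offsets 0–3.
U+0E0D → 3-byte form E0 B8 8D at offsets 4–6.
U+8E04E → 4-byte form F2 8E 81 8E at offsets 7–10.
U+D25A → 3-byte form ED 89 9A at offsets 11–13.
U+061D → 2-byte form D8 9D at offsets 14–15.
Offset 15 falls in char 5's range; it's byte 2 of D8 9D = 0x9D.

0x9D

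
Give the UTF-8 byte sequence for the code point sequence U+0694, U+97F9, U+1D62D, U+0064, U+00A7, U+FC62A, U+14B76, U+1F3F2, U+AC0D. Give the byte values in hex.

DA 94 E9 9F B9 F0 9D 98 AD 64 C2 A7 F3 BC 98 AA F0 94 AD B6 F0 9F 8F B2 EA B0 8D

U+0694: 2-byte form → DA 94.
U+97F9: 3-byte form → E9 9F B9.
U+1D62D: 4-byte form → F0 9D 98 AD.
U+0064: 1-byte form → 64.
U+00A7: 2-byte form → C2 A7.
U+FC62A: 4-byte form → F3 BC 98 AA.
U+14B76: 4-byte form → F0 94 AD B6.
U+1F3F2: 4-byte form → F0 9F 8F B2.
U+AC0D: 3-byte form → EA B0 8D.
Concatenated (27 bytes): DA 94 E9 9F B9 F0 9D 98 AD 64 C2 A7 F3 BC 98 AA F0 94 AD B6 F0 9F 8F B2 EA B0 8D.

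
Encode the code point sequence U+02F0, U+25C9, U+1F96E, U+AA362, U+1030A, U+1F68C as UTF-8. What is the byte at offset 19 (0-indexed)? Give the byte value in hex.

0x9A

U+02F0 → 2-byte form CB B0 at offsets 0–1.
U+25C9 → 3-byte form E2 97 89 at offsets 2–4.
U+1F96E → 4-byte form F0 9F A5 AE at offsets 5–8.
U+AA362 → 4-byte form F2 AA 8D A2 at offsets 9–12.
U+1030A → 4-byte form F0 90 8C 8A at offsets 13–16.
U+1F68C → 4-byte form F0 9F 9A 8C at offsets 17–20.
Offset 19 falls in char 6's range; it's byte 3 of F0 9F 9A 8C = 0x9A.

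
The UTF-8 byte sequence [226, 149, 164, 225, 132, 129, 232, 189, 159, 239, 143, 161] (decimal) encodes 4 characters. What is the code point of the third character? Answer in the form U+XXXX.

U+8F5F

Offset 0: leading byte 0xE2 = 11100010 → 3-byte char #1 = E2 95 A4.
Offset 3: leading byte 0xE1 = 11100001 → 3-byte char #2 = E1 84 81.
Offset 6: leading byte 0xE8 = 11101000 → 3-byte char #3 = E8 BD 9F.
Leading byte 0xE8 = 11101000 matches 1110xxxx → 3-byte sequence.
Byte 1: 0xE8 = 11101000, payload 1000 (4 bits).
Byte 2: 0xBD = 10111101 (10xxxxxx ✓), payload 111101.
Byte 3: 0x9F = 10011111 (10xxxxxx ✓), payload 011111.
Concatenate: 1000111101011111 = 0x8F5F (16 bits → U+8F5F).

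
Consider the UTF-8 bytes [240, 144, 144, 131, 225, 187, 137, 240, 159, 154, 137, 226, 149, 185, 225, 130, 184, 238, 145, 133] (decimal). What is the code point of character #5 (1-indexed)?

Offset 0: leading byte 0xF0 = 11110000 → 4-byte char #1 = F0 90 90 83.
Offset 4: leading byte 0xE1 = 11100001 → 3-byte char #2 = E1 BB 89.
Offset 7: leading byte 0xF0 = 11110000 → 4-byte char #3 = F0 9F 9A 89.
Offset 11: leading byte 0xE2 = 11100010 → 3-byte char #4 = E2 95 B9.
Offset 14: leading byte 0xE1 = 11100001 → 3-byte char #5 = E1 82 B8.
Leading byte 0xE1 = 11100001 matches 1110xxxx → 3-byte sequence.
Byte 1: 0xE1 = 11100001, payload 0001 (4 bits).
Byte 2: 0x82 = 10000010 (10xxxxxx ✓), payload 000010.
Byte 3: 0xB8 = 10111000 (10xxxxxx ✓), payload 111000.
Concatenate: 0001000010111000 = 0x10B8 (16 bits → U+10B8).

U+10B8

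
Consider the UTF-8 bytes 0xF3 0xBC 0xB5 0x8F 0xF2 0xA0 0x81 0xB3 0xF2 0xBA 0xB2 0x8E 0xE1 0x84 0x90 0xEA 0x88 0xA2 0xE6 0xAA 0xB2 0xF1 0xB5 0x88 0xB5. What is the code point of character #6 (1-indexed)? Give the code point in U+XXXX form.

U+6AB2

Offset 0: leading byte 0xF3 = 11110011 → 4-byte char #1 = F3 BC B5 8F.
Offset 4: leading byte 0xF2 = 11110010 → 4-byte char #2 = F2 A0 81 B3.
Offset 8: leading byte 0xF2 = 11110010 → 4-byte char #3 = F2 BA B2 8E.
Offset 12: leading byte 0xE1 = 11100001 → 3-byte char #4 = E1 84 90.
Offset 15: leading byte 0xEA = 11101010 → 3-byte char #5 = EA 88 A2.
Offset 18: leading byte 0xE6 = 11100110 → 3-byte char #6 = E6 AA B2.
Leading byte 0xE6 = 11100110 matches 1110xxxx → 3-byte sequence.
Byte 1: 0xE6 = 11100110, payload 0110 (4 bits).
Byte 2: 0xAA = 10101010 (10xxxxxx ✓), payload 101010.
Byte 3: 0xB2 = 10110010 (10xxxxxx ✓), payload 110010.
Concatenate: 0110101010110010 = 0x6AB2 (16 bits → U+6AB2).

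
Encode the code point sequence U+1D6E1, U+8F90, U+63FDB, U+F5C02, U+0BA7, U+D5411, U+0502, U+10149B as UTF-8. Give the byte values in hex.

U+1D6E1: 4-byte form → F0 9D 9B A1.
U+8F90: 3-byte form → E8 BE 90.
U+63FDB: 4-byte form → F1 A3 BF 9B.
U+F5C02: 4-byte form → F3 B5 B0 82.
U+0BA7: 3-byte form → E0 AE A7.
U+D5411: 4-byte form → F3 95 90 91.
U+0502: 2-byte form → D4 82.
U+10149B: 4-byte form → F4 81 92 9B.
Concatenated (28 bytes): F0 9D 9B A1 E8 BE 90 F1 A3 BF 9B F3 B5 B0 82 E0 AE A7 F3 95 90 91 D4 82 F4 81 92 9B.

F0 9D 9B A1 E8 BE 90 F1 A3 BF 9B F3 B5 B0 82 E0 AE A7 F3 95 90 91 D4 82 F4 81 92 9B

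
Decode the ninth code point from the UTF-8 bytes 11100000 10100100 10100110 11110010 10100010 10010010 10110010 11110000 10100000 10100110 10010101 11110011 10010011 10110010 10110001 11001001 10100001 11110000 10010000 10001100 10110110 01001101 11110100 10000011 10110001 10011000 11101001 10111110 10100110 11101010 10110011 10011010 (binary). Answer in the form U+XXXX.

Offset 0: leading byte 0xE0 = 11100000 → 3-byte char #1 = E0 A4 A6.
Offset 3: leading byte 0xF2 = 11110010 → 4-byte char #2 = F2 A2 92 B2.
Offset 7: leading byte 0xF0 = 11110000 → 4-byte char #3 = F0 A0 A6 95.
Offset 11: leading byte 0xF3 = 11110011 → 4-byte char #4 = F3 93 B2 B1.
Offset 15: leading byte 0xC9 = 11001001 → 2-byte char #5 = C9 A1.
Offset 17: leading byte 0xF0 = 11110000 → 4-byte char #6 = F0 90 8C B6.
Offset 21: leading byte 0x4D = 01001101 → 1-byte char #7 = 4D.
Offset 22: leading byte 0xF4 = 11110100 → 4-byte char #8 = F4 83 B1 98.
Offset 26: leading byte 0xE9 = 11101001 → 3-byte char #9 = E9 BE A6.
Leading byte 0xE9 = 11101001 matches 1110xxxx → 3-byte sequence.
Byte 1: 0xE9 = 11101001, payload 1001 (4 bits).
Byte 2: 0xBE = 10111110 (10xxxxxx ✓), payload 111110.
Byte 3: 0xA6 = 10100110 (10xxxxxx ✓), payload 100110.
Concatenate: 1001111110100110 = 0x9FA6 (16 bits → U+9FA6).

U+9FA6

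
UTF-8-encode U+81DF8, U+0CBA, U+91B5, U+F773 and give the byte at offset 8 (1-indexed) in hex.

1-indexed offset 8 is 0-indexed offset 7.
U+81DF8 → 4-byte form F2 81 B7 B8 at offsets 0–3.
U+0CBA → 3-byte form E0 B2 BA at offsets 4–6.
U+91B5 → 3-byte form E9 86 B5 at offsets 7–9.
Offset 7 falls in char 3's range; it's byte 1 of E9 86 B5 = 0xE9.

0xE9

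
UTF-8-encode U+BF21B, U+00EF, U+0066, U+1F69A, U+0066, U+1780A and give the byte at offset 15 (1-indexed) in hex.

0xA0

1-indexed offset 15 is 0-indexed offset 14.
U+BF21B → 4-byte form F2 BF 88 9B at offsets 0–3.
U+00EF → 2-byte form C3 AF at offsets 4–5.
U+0066 → 1-byte form 66 at offsets 6–6.
U+1F69A → 4-byte form F0 9F 9A 9A at offsets 7–10.
U+0066 → 1-byte form 66 at offsets 11–11.
U+1780A → 4-byte form F0 97 A0 8A at offsets 12–15.
Offset 14 falls in char 6's range; it's byte 3 of F0 97 A0 8A = 0xA0.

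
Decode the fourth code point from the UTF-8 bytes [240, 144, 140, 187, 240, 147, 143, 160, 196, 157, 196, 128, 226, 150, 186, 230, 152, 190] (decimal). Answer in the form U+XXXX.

U+0100

Offset 0: leading byte 0xF0 = 11110000 → 4-byte char #1 = F0 90 8C BB.
Offset 4: leading byte 0xF0 = 11110000 → 4-byte char #2 = F0 93 8F A0.
Offset 8: leading byte 0xC4 = 11000100 → 2-byte char #3 = C4 9D.
Offset 10: leading byte 0xC4 = 11000100 → 2-byte char #4 = C4 80.
Leading byte 0xC4 = 11000100 matches 110xxxxx → 2-byte sequence.
Byte 1: 0xC4 = 11000100, payload 00100 (5 bits).
Byte 2: 0x80 = 10000000 (10xxxxxx ✓), payload 000000.
Concatenate: 00100000000 = 0x100 (11 bits → U+0100).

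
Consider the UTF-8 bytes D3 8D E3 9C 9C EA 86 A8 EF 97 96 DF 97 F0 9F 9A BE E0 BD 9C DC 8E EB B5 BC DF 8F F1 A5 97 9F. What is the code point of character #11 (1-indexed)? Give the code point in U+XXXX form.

Offset 0: leading byte 0xD3 = 11010011 → 2-byte char #1 = D3 8D.
Offset 2: leading byte 0xE3 = 11100011 → 3-byte char #2 = E3 9C 9C.
Offset 5: leading byte 0xEA = 11101010 → 3-byte char #3 = EA 86 A8.
Offset 8: leading byte 0xEF = 11101111 → 3-byte char #4 = EF 97 96.
Offset 11: leading byte 0xDF = 11011111 → 2-byte char #5 = DF 97.
Offset 13: leading byte 0xF0 = 11110000 → 4-byte char #6 = F0 9F 9A BE.
Offset 17: leading byte 0xE0 = 11100000 → 3-byte char #7 = E0 BD 9C.
Offset 20: leading byte 0xDC = 11011100 → 2-byte char #8 = DC 8E.
Offset 22: leading byte 0xEB = 11101011 → 3-byte char #9 = EB B5 BC.
Offset 25: leading byte 0xDF = 11011111 → 2-byte char #10 = DF 8F.
Offset 27: leading byte 0xF1 = 11110001 → 4-byte char #11 = F1 A5 97 9F.
Leading byte 0xF1 = 11110001 matches 11110xxx → 4-byte sequence.
Byte 1: 0xF1 = 11110001, payload 001 (3 bits).
Byte 2: 0xA5 = 10100101 (10xxxxxx ✓), payload 100101.
Byte 3: 0x97 = 10010111 (10xxxxxx ✓), payload 010111.
Byte 4: 0x9F = 10011111 (10xxxxxx ✓), payload 011111.
Concatenate: 001100101010111011111 = 0x655DF (21 bits → U+655DF).

U+655DF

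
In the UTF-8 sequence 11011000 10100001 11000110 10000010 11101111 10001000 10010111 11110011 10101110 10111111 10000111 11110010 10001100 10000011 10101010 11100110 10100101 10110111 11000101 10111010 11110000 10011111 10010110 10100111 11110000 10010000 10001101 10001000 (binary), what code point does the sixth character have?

U+6977

Offset 0: leading byte 0xD8 = 11011000 → 2-byte char #1 = D8 A1.
Offset 2: leading byte 0xC6 = 11000110 → 2-byte char #2 = C6 82.
Offset 4: leading byte 0xEF = 11101111 → 3-byte char #3 = EF 88 97.
Offset 7: leading byte 0xF3 = 11110011 → 4-byte char #4 = F3 AE BF 87.
Offset 11: leading byte 0xF2 = 11110010 → 4-byte char #5 = F2 8C 83 AA.
Offset 15: leading byte 0xE6 = 11100110 → 3-byte char #6 = E6 A5 B7.
Leading byte 0xE6 = 11100110 matches 1110xxxx → 3-byte sequence.
Byte 1: 0xE6 = 11100110, payload 0110 (4 bits).
Byte 2: 0xA5 = 10100101 (10xxxxxx ✓), payload 100101.
Byte 3: 0xB7 = 10110111 (10xxxxxx ✓), payload 110111.
Concatenate: 0110100101110111 = 0x6977 (16 bits → U+6977).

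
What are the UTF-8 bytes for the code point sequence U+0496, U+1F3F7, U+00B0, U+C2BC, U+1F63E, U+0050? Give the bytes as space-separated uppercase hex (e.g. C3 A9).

U+0496: 2-byte form → D2 96.
U+1F3F7: 4-byte form → F0 9F 8F B7.
U+00B0: 2-byte form → C2 B0.
U+C2BC: 3-byte form → EC 8A BC.
U+1F63E: 4-byte form → F0 9F 98 BE.
U+0050: 1-byte form → 50.
Concatenated (16 bytes): D2 96 F0 9F 8F B7 C2 B0 EC 8A BC F0 9F 98 BE 50.

D2 96 F0 9F 8F B7 C2 B0 EC 8A BC F0 9F 98 BE 50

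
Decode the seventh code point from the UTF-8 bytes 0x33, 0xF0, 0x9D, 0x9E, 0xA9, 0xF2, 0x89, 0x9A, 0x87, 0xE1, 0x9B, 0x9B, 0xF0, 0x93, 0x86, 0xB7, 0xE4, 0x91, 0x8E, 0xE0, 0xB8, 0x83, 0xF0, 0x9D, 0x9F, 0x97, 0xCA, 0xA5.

Offset 0: leading byte 0x33 = 00110011 → 1-byte char #1 = 33.
Offset 1: leading byte 0xF0 = 11110000 → 4-byte char #2 = F0 9D 9E A9.
Offset 5: leading byte 0xF2 = 11110010 → 4-byte char #3 = F2 89 9A 87.
Offset 9: leading byte 0xE1 = 11100001 → 3-byte char #4 = E1 9B 9B.
Offset 12: leading byte 0xF0 = 11110000 → 4-byte char #5 = F0 93 86 B7.
Offset 16: leading byte 0xE4 = 11100100 → 3-byte char #6 = E4 91 8E.
Offset 19: leading byte 0xE0 = 11100000 → 3-byte char #7 = E0 B8 83.
Leading byte 0xE0 = 11100000 matches 1110xxxx → 3-byte sequence.
Byte 1: 0xE0 = 11100000, payload 0000 (4 bits).
Byte 2: 0xB8 = 10111000 (10xxxxxx ✓), payload 111000.
Byte 3: 0x83 = 10000011 (10xxxxxx ✓), payload 000011.
Concatenate: 0000111000000011 = 0xE03 (16 bits → U+0E03).

U+0E03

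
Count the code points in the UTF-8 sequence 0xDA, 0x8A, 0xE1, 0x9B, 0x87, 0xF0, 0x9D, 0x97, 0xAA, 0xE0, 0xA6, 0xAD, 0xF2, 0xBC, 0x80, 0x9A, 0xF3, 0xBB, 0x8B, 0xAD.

6

Byte at offset 0: 0xDA = 11011010 → 2-byte char (#1). Advance 2.
Byte at offset 2: 0xE1 = 11100001 → 3-byte char (#2). Advance 3.
Byte at offset 5: 0xF0 = 11110000 → 4-byte char (#3). Advance 4.
Byte at offset 9: 0xE0 = 11100000 → 3-byte char (#4). Advance 3.
Byte at offset 12: 0xF2 = 11110010 → 4-byte char (#5). Advance 4.
Byte at offset 16: 0xF3 = 11110011 → 4-byte char (#6). Advance 4.
Reached end at offset 20 after 6 code points.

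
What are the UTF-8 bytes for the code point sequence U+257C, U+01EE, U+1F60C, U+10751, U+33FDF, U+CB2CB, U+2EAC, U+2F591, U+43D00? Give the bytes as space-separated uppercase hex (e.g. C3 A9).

U+257C: 3-byte form → E2 95 BC.
U+01EE: 2-byte form → C7 AE.
U+1F60C: 4-byte form → F0 9F 98 8C.
U+10751: 4-byte form → F0 90 9D 91.
U+33FDF: 4-byte form → F0 B3 BF 9F.
U+CB2CB: 4-byte form → F3 8B 8B 8B.
U+2EAC: 3-byte form → E2 BA AC.
U+2F591: 4-byte form → F0 AF 96 91.
U+43D00: 4-byte form → F1 83 B4 80.
Concatenated (32 bytes): E2 95 BC C7 AE F0 9F 98 8C F0 90 9D 91 F0 B3 BF 9F F3 8B 8B 8B E2 BA AC F0 AF 96 91 F1 83 B4 80.

E2 95 BC C7 AE F0 9F 98 8C F0 90 9D 91 F0 B3 BF 9F F3 8B 8B 8B E2 BA AC F0 AF 96 91 F1 83 B4 80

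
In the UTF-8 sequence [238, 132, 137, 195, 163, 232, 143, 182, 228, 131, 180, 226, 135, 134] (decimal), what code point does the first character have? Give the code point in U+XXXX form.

Offset 0: leading byte 0xEE = 11101110 → 3-byte char #1 = EE 84 89.
Leading byte 0xEE = 11101110 matches 1110xxxx → 3-byte sequence.
Byte 1: 0xEE = 11101110, payload 1110 (4 bits).
Byte 2: 0x84 = 10000100 (10xxxxxx ✓), payload 000100.
Byte 3: 0x89 = 10001001 (10xxxxxx ✓), payload 001001.
Concatenate: 1110000100001001 = 0xE109 (16 bits → U+E109).

U+E109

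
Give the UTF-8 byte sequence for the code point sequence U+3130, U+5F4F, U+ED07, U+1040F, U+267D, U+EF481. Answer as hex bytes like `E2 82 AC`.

U+3130: 3-byte form → E3 84 B0.
U+5F4F: 3-byte form → E5 BD 8F.
U+ED07: 3-byte form → EE B4 87.
U+1040F: 4-byte form → F0 90 90 8F.
U+267D: 3-byte form → E2 99 BD.
U+EF481: 4-byte form → F3 AF 92 81.
Concatenated (20 bytes): E3 84 B0 E5 BD 8F EE B4 87 F0 90 90 8F E2 99 BD F3 AF 92 81.

E3 84 B0 E5 BD 8F EE B4 87 F0 90 90 8F E2 99 BD F3 AF 92 81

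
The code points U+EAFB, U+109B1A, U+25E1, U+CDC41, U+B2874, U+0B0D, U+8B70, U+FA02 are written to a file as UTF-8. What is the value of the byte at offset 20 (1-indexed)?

0xAC

1-indexed offset 20 is 0-indexed offset 19.
U+EAFB → 3-byte form EE AB BB at offsets 0–2.
U+109B1A → 4-byte form F4 89 AC 9A at offsets 3–6.
U+25E1 → 3-byte form E2 97 A1 at offsets 7–9.
U+CDC41 → 4-byte form F3 8D B1 81 at offsets 10–13.
U+B2874 → 4-byte form F2 B2 A1 B4 at offsets 14–17.
U+0B0D → 3-byte form E0 AC 8D at offsets 18–20.
Offset 19 falls in char 6's range; it's byte 2 of E0 AC 8D = 0xAC.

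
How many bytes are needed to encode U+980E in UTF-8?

U+980E = 0x980E. UTF-8 uses 1 byte below 0x80, 2 below 0x800, 3 below 0x10000, 4 up to 0x10FFFF. 0x980E is in U+0800–U+FFFF → 3 bytes.

3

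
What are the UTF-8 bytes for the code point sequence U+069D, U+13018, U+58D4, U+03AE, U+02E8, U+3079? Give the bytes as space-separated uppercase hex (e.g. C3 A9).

DA 9D F0 93 80 98 E5 A3 94 CE AE CB A8 E3 81 B9

U+069D: 2-byte form → DA 9D.
U+13018: 4-byte form → F0 93 80 98.
U+58D4: 3-byte form → E5 A3 94.
U+03AE: 2-byte form → CE AE.
U+02E8: 2-byte form → CB A8.
U+3079: 3-byte form → E3 81 B9.
Concatenated (16 bytes): DA 9D F0 93 80 98 E5 A3 94 CE AE CB A8 E3 81 B9.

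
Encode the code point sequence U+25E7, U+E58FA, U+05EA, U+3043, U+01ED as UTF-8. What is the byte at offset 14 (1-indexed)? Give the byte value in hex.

0xAD

1-indexed offset 14 is 0-indexed offset 13.
U+25E7 → 3-byte form E2 97 A7 at offsets 0–2.
U+E58FA → 4-byte form F3 A5 A3 BA at offsets 3–6.
U+05EA → 2-byte form D7 AA at offsets 7–8.
U+3043 → 3-byte form E3 81 83 at offsets 9–11.
U+01ED → 2-byte form C7 AD at offsets 12–13.
Offset 13 falls in char 5's range; it's byte 2 of C7 AD = 0xAD.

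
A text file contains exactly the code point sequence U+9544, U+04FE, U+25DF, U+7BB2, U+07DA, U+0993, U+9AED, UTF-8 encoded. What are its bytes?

E9 95 84 D3 BE E2 97 9F E7 AE B2 DF 9A E0 A6 93 E9 AB AD

U+9544: 3-byte form → E9 95 84.
U+04FE: 2-byte form → D3 BE.
U+25DF: 3-byte form → E2 97 9F.
U+7BB2: 3-byte form → E7 AE B2.
U+07DA: 2-byte form → DF 9A.
U+0993: 3-byte form → E0 A6 93.
U+9AED: 3-byte form → E9 AB AD.
Concatenated (19 bytes): E9 95 84 D3 BE E2 97 9F E7 AE B2 DF 9A E0 A6 93 E9 AB AD.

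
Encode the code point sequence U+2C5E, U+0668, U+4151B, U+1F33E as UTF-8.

U+2C5E: 3-byte form → E2 B1 9E.
U+0668: 2-byte form → D9 A8.
U+4151B: 4-byte form → F1 81 94 9B.
U+1F33E: 4-byte form → F0 9F 8C BE.
Concatenated (13 bytes): E2 B1 9E D9 A8 F1 81 94 9B F0 9F 8C BE.

E2 B1 9E D9 A8 F1 81 94 9B F0 9F 8C BE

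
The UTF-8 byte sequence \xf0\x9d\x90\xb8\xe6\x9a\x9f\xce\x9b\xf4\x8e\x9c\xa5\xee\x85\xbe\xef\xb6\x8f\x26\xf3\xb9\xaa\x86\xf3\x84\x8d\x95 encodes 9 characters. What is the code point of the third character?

Offset 0: leading byte 0xF0 = 11110000 → 4-byte char #1 = F0 9D 90 B8.
Offset 4: leading byte 0xE6 = 11100110 → 3-byte char #2 = E6 9A 9F.
Offset 7: leading byte 0xCE = 11001110 → 2-byte char #3 = CE 9B.
Leading byte 0xCE = 11001110 matches 110xxxxx → 2-byte sequence.
Byte 1: 0xCE = 11001110, payload 01110 (5 bits).
Byte 2: 0x9B = 10011011 (10xxxxxx ✓), payload 011011.
Concatenate: 01110011011 = 0x39B (11 bits → U+039B).

U+039B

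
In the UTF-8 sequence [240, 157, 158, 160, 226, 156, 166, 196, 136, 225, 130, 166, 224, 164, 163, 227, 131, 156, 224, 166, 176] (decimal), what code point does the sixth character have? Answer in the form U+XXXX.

Offset 0: leading byte 0xF0 = 11110000 → 4-byte char #1 = F0 9D 9E A0.
Offset 4: leading byte 0xE2 = 11100010 → 3-byte char #2 = E2 9C A6.
Offset 7: leading byte 0xC4 = 11000100 → 2-byte char #3 = C4 88.
Offset 9: leading byte 0xE1 = 11100001 → 3-byte char #4 = E1 82 A6.
Offset 12: leading byte 0xE0 = 11100000 → 3-byte char #5 = E0 A4 A3.
Offset 15: leading byte 0xE3 = 11100011 → 3-byte char #6 = E3 83 9C.
Leading byte 0xE3 = 11100011 matches 1110xxxx → 3-byte sequence.
Byte 1: 0xE3 = 11100011, payload 0011 (4 bits).
Byte 2: 0x83 = 10000011 (10xxxxxx ✓), payload 000011.
Byte 3: 0x9C = 10011100 (10xxxxxx ✓), payload 011100.
Concatenate: 0011000011011100 = 0x30DC (16 bits → U+30DC).

U+30DC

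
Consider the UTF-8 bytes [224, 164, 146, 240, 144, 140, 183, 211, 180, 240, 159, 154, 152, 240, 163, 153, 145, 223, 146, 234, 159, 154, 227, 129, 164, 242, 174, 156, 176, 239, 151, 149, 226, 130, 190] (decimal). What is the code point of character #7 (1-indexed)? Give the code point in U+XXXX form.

U+A7DA

Offset 0: leading byte 0xE0 = 11100000 → 3-byte char #1 = E0 A4 92.
Offset 3: leading byte 0xF0 = 11110000 → 4-byte char #2 = F0 90 8C B7.
Offset 7: leading byte 0xD3 = 11010011 → 2-byte char #3 = D3 B4.
Offset 9: leading byte 0xF0 = 11110000 → 4-byte char #4 = F0 9F 9A 98.
Offset 13: leading byte 0xF0 = 11110000 → 4-byte char #5 = F0 A3 99 91.
Offset 17: leading byte 0xDF = 11011111 → 2-byte char #6 = DF 92.
Offset 19: leading byte 0xEA = 11101010 → 3-byte char #7 = EA 9F 9A.
Leading byte 0xEA = 11101010 matches 1110xxxx → 3-byte sequence.
Byte 1: 0xEA = 11101010, payload 1010 (4 bits).
Byte 2: 0x9F = 10011111 (10xxxxxx ✓), payload 011111.
Byte 3: 0x9A = 10011010 (10xxxxxx ✓), payload 011010.
Concatenate: 1010011111011010 = 0xA7DA (16 bits → U+A7DA).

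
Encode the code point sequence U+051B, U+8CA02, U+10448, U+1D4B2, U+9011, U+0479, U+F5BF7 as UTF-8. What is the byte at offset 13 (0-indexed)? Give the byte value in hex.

U+051B → 2-byte form D4 9B at offsets 0–1.
U+8CA02 → 4-byte form F2 8C A8 82 at offsets 2–5.
U+10448 → 4-byte form F0 90 91 88 at offsets 6–9.
U+1D4B2 → 4-byte form F0 9D 92 B2 at offsets 10–13.
Offset 13 falls in char 4's range; it's byte 4 of F0 9D 92 B2 = 0xB2.

0xB2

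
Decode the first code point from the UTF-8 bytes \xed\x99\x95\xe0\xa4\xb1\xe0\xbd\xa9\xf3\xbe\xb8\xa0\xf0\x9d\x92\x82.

U+D655

Offset 0: leading byte 0xED = 11101101 → 3-byte char #1 = ED 99 95.
Leading byte 0xED = 11101101 matches 1110xxxx → 3-byte sequence.
Byte 1: 0xED = 11101101, payload 1101 (4 bits).
Byte 2: 0x99 = 10011001 (10xxxxxx ✓), payload 011001.
Byte 3: 0x95 = 10010101 (10xxxxxx ✓), payload 010101.
Concatenate: 1101011001010101 = 0xD655 (16 bits → U+D655).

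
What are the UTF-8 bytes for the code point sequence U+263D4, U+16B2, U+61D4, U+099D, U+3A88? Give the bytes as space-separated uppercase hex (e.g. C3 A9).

F0 A6 8F 94 E1 9A B2 E6 87 94 E0 A6 9D E3 AA 88

U+263D4: 4-byte form → F0 A6 8F 94.
U+16B2: 3-byte form → E1 9A B2.
U+61D4: 3-byte form → E6 87 94.
U+099D: 3-byte form → E0 A6 9D.
U+3A88: 3-byte form → E3 AA 88.
Concatenated (16 bytes): F0 A6 8F 94 E1 9A B2 E6 87 94 E0 A6 9D E3 AA 88.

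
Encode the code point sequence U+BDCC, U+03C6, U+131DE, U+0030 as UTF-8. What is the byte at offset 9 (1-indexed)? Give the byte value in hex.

1-indexed offset 9 is 0-indexed offset 8.
U+BDCC → 3-byte form EB B7 8C at offsets 0–2.
U+03C6 → 2-byte form CF 86 at offsets 3–4.
U+131DE → 4-byte form F0 93 87 9E at offsets 5–8.
Offset 8 falls in char 3's range; it's byte 4 of F0 93 87 9E = 0x9E.

0x9E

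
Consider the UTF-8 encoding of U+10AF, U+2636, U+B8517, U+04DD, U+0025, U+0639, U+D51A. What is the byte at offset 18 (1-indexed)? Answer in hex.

1-indexed offset 18 is 0-indexed offset 17.
U+10AF → 3-byte form E1 82 AF at offsets 0–2.
U+2636 → 3-byte form E2 98 B6 at offsets 3–5.
U+B8517 → 4-byte form F2 B8 94 97 at offsets 6–9.
U+04DD → 2-byte form D3 9D at offsets 10–11.
U+0025 → 1-byte form 25 at offsets 12–12.
U+0639 → 2-byte form D8 B9 at offsets 13–14.
U+D51A → 3-byte form ED 94 9A at offsets 15–17.
Offset 17 falls in char 7's range; it's byte 3 of ED 94 9A = 0x9A.

0x9A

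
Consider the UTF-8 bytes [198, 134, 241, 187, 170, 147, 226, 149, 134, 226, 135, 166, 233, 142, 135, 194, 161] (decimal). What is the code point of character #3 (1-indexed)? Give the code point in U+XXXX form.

Offset 0: leading byte 0xC6 = 11000110 → 2-byte char #1 = C6 86.
Offset 2: leading byte 0xF1 = 11110001 → 4-byte char #2 = F1 BB AA 93.
Offset 6: leading byte 0xE2 = 11100010 → 3-byte char #3 = E2 95 86.
Leading byte 0xE2 = 11100010 matches 1110xxxx → 3-byte sequence.
Byte 1: 0xE2 = 11100010, payload 0010 (4 bits).
Byte 2: 0x95 = 10010101 (10xxxxxx ✓), payload 010101.
Byte 3: 0x86 = 10000110 (10xxxxxx ✓), payload 000110.
Concatenate: 0010010101000110 = 0x2546 (16 bits → U+2546).

U+2546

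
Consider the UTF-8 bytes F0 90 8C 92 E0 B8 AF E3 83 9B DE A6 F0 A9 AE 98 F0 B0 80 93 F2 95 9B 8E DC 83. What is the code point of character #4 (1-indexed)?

U+07A6

Offset 0: leading byte 0xF0 = 11110000 → 4-byte char #1 = F0 90 8C 92.
Offset 4: leading byte 0xE0 = 11100000 → 3-byte char #2 = E0 B8 AF.
Offset 7: leading byte 0xE3 = 11100011 → 3-byte char #3 = E3 83 9B.
Offset 10: leading byte 0xDE = 11011110 → 2-byte char #4 = DE A6.
Leading byte 0xDE = 11011110 matches 110xxxxx → 2-byte sequence.
Byte 1: 0xDE = 11011110, payload 11110 (5 bits).
Byte 2: 0xA6 = 10100110 (10xxxxxx ✓), payload 100110.
Concatenate: 11110100110 = 0x7A6 (11 bits → U+07A6).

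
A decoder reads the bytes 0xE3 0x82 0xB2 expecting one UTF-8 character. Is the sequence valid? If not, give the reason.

Leading byte 0xE3 = 11100011 → 3-byte form.
Continuation bytes 0x82=10000010, 0xB2=10110010 all match 10xxxxxx.
Decoded value 0x30B2 is ≥ 0x800 (shortest form) and not a surrogate.

valid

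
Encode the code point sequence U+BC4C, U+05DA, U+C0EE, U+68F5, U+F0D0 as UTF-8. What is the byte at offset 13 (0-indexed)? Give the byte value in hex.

0x90

U+BC4C → 3-byte form EB B1 8C at offsets 0–2.
U+05DA → 2-byte form D7 9A at offsets 3–4.
U+C0EE → 3-byte form EC 83 AE at offsets 5–7.
U+68F5 → 3-byte form E6 A3 B5 at offsets 8–10.
U+F0D0 → 3-byte form EF 83 90 at offsets 11–13.
Offset 13 falls in char 5's range; it's byte 3 of EF 83 90 = 0x90.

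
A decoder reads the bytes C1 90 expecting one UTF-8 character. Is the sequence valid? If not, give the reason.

Leading byte 0xC1 = 11000001 → 2-byte form.
Continuation bytes all match 10xxxxxx. Payload decodes to 0x50.
But 0x50 < 0x80, the minimum for a 2-byte sequence — this is an overlong encoding.

invalid (overlong encoding)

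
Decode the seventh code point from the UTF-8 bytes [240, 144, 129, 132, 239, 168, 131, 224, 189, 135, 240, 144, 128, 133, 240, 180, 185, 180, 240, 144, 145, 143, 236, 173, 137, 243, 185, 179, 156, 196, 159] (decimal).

Offset 0: leading byte 0xF0 = 11110000 → 4-byte char #1 = F0 90 81 84.
Offset 4: leading byte 0xEF = 11101111 → 3-byte char #2 = EF A8 83.
Offset 7: leading byte 0xE0 = 11100000 → 3-byte char #3 = E0 BD 87.
Offset 10: leading byte 0xF0 = 11110000 → 4-byte char #4 = F0 90 80 85.
Offset 14: leading byte 0xF0 = 11110000 → 4-byte char #5 = F0 B4 B9 B4.
Offset 18: leading byte 0xF0 = 11110000 → 4-byte char #6 = F0 90 91 8F.
Offset 22: leading byte 0xEC = 11101100 → 3-byte char #7 = EC AD 89.
Leading byte 0xEC = 11101100 matches 1110xxxx → 3-byte sequence.
Byte 1: 0xEC = 11101100, payload 1100 (4 bits).
Byte 2: 0xAD = 10101101 (10xxxxxx ✓), payload 101101.
Byte 3: 0x89 = 10001001 (10xxxxxx ✓), payload 001001.
Concatenate: 1100101101001001 = 0xCB49 (16 bits → U+CB49).

U+CB49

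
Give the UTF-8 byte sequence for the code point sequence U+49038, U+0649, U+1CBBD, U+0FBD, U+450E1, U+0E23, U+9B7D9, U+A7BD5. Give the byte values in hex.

F1 89 80 B8 D9 89 F0 9C AE BD E0 BE BD F1 85 83 A1 E0 B8 A3 F2 9B 9F 99 F2 A7 AF 95

U+49038: 4-byte form → F1 89 80 B8.
U+0649: 2-byte form → D9 89.
U+1CBBD: 4-byte form → F0 9C AE BD.
U+0FBD: 3-byte form → E0 BE BD.
U+450E1: 4-byte form → F1 85 83 A1.
U+0E23: 3-byte form → E0 B8 A3.
U+9B7D9: 4-byte form → F2 9B 9F 99.
U+A7BD5: 4-byte form → F2 A7 AF 95.
Concatenated (28 bytes): F1 89 80 B8 D9 89 F0 9C AE BD E0 BE BD F1 85 83 A1 E0 B8 A3 F2 9B 9F 99 F2 A7 AF 95.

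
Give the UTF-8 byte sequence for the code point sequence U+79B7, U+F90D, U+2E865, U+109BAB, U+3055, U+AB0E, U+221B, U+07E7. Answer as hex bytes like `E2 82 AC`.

U+79B7: 3-byte form → E7 A6 B7.
U+F90D: 3-byte form → EF A4 8D.
U+2E865: 4-byte form → F0 AE A1 A5.
U+109BAB: 4-byte form → F4 89 AE AB.
U+3055: 3-byte form → E3 81 95.
U+AB0E: 3-byte form → EA AC 8E.
U+221B: 3-byte form → E2 88 9B.
U+07E7: 2-byte form → DF A7.
Concatenated (25 bytes): E7 A6 B7 EF A4 8D F0 AE A1 A5 F4 89 AE AB E3 81 95 EA AC 8E E2 88 9B DF A7.

E7 A6 B7 EF A4 8D F0 AE A1 A5 F4 89 AE AB E3 81 95 EA AC 8E E2 88 9B DF A7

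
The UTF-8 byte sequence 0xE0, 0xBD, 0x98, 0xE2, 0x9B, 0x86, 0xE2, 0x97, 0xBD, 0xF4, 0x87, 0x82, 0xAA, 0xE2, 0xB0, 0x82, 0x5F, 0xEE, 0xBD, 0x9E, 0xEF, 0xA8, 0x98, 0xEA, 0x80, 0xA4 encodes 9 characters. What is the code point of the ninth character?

Offset 0: leading byte 0xE0 = 11100000 → 3-byte char #1 = E0 BD 98.
Offset 3: leading byte 0xE2 = 11100010 → 3-byte char #2 = E2 9B 86.
Offset 6: leading byte 0xE2 = 11100010 → 3-byte char #3 = E2 97 BD.
Offset 9: leading byte 0xF4 = 11110100 → 4-byte char #4 = F4 87 82 AA.
Offset 13: leading byte 0xE2 = 11100010 → 3-byte char #5 = E2 B0 82.
Offset 16: leading byte 0x5F = 01011111 → 1-byte char #6 = 5F.
Offset 17: leading byte 0xEE = 11101110 → 3-byte char #7 = EE BD 9E.
Offset 20: leading byte 0xEF = 11101111 → 3-byte char #8 = EF A8 98.
Offset 23: leading byte 0xEA = 11101010 → 3-byte char #9 = EA 80 A4.
Leading byte 0xEA = 11101010 matches 1110xxxx → 3-byte sequence.
Byte 1: 0xEA = 11101010, payload 1010 (4 bits).
Byte 2: 0x80 = 10000000 (10xxxxxx ✓), payload 000000.
Byte 3: 0xA4 = 10100100 (10xxxxxx ✓), payload 100100.
Concatenate: 1010000000100100 = 0xA024 (16 bits → U+A024).

U+A024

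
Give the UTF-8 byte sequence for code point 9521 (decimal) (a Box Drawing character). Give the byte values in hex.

E2 94 B1

U+2531 = 0x2531 = 9521 decimal. In range U+0800–U+FFFF → 3-byte form: 1110xxxx 10xxxxxx 10xxxxxx.
Binary (16 bits): 0010010100110001.
Split 4+6+6: 0010 | 010100 | 110001.
Byte 1: 11100010 = 0xE2.
Byte 2: 10010100 = 0x94.
Byte 3: 10110001 = 0xB1.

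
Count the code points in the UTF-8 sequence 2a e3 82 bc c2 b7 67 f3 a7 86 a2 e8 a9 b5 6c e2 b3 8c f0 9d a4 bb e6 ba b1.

Byte at offset 0: 0x2A = 00101010 → 1-byte char (#1). Advance 1.
Byte at offset 1: 0xE3 = 11100011 → 3-byte char (#2). Advance 3.
Byte at offset 4: 0xC2 = 11000010 → 2-byte char (#3). Advance 2.
Byte at offset 6: 0x67 = 01100111 → 1-byte char (#4). Advance 1.
Byte at offset 7: 0xF3 = 11110011 → 4-byte char (#5). Advance 4.
Byte at offset 11: 0xE8 = 11101000 → 3-byte char (#6). Advance 3.
Byte at offset 14: 0x6C = 01101100 → 1-byte char (#7). Advance 1.
Byte at offset 15: 0xE2 = 11100010 → 3-byte char (#8). Advance 3.
Byte at offset 18: 0xF0 = 11110000 → 4-byte char (#9). Advance 4.
Byte at offset 22: 0xE6 = 11100110 → 3-byte char (#10). Advance 3.
Reached end at offset 25 after 10 code points.

10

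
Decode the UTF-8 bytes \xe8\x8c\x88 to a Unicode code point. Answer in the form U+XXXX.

U+8308

Leading byte 0xE8 = 11101000 matches 1110xxxx → 3-byte sequence.
Byte 1: 0xE8 = 11101000, payload 1000 (4 bits).
Byte 2: 0x8C = 10001100 (10xxxxxx ✓), payload 001100.
Byte 3: 0x88 = 10001000 (10xxxxxx ✓), payload 001000.
Concatenate: 1000001100001000 = 0x8308 (16 bits → U+8308).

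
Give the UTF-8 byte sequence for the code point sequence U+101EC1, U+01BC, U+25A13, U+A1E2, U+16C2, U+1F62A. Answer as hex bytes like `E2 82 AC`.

U+101EC1: 4-byte form → F4 81 BB 81.
U+01BC: 2-byte form → C6 BC.
U+25A13: 4-byte form → F0 A5 A8 93.
U+A1E2: 3-byte form → EA 87 A2.
U+16C2: 3-byte form → E1 9B 82.
U+1F62A: 4-byte form → F0 9F 98 AA.
Concatenated (20 bytes): F4 81 BB 81 C6 BC F0 A5 A8 93 EA 87 A2 E1 9B 82 F0 9F 98 AA.

F4 81 BB 81 C6 BC F0 A5 A8 93 EA 87 A2 E1 9B 82 F0 9F 98 AA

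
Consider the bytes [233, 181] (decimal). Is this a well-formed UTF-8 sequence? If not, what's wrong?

Leading byte 0xE9 = 11101001 → 3-byte form, but only 2 bytes are present.

invalid (sequence truncated)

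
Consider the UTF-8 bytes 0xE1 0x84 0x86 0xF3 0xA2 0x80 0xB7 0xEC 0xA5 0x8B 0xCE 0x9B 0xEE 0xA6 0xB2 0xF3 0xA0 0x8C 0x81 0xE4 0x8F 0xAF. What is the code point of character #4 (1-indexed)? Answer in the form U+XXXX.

Offset 0: leading byte 0xE1 = 11100001 → 3-byte char #1 = E1 84 86.
Offset 3: leading byte 0xF3 = 11110011 → 4-byte char #2 = F3 A2 80 B7.
Offset 7: leading byte 0xEC = 11101100 → 3-byte char #3 = EC A5 8B.
Offset 10: leading byte 0xCE = 11001110 → 2-byte char #4 = CE 9B.
Leading byte 0xCE = 11001110 matches 110xxxxx → 2-byte sequence.
Byte 1: 0xCE = 11001110, payload 01110 (5 bits).
Byte 2: 0x9B = 10011011 (10xxxxxx ✓), payload 011011.
Concatenate: 01110011011 = 0x39B (11 bits → U+039B).

U+039B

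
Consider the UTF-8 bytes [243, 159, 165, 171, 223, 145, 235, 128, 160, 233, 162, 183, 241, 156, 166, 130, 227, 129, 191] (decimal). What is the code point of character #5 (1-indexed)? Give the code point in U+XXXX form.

U+5C982

Offset 0: leading byte 0xF3 = 11110011 → 4-byte char #1 = F3 9F A5 AB.
Offset 4: leading byte 0xDF = 11011111 → 2-byte char #2 = DF 91.
Offset 6: leading byte 0xEB = 11101011 → 3-byte char #3 = EB 80 A0.
Offset 9: leading byte 0xE9 = 11101001 → 3-byte char #4 = E9 A2 B7.
Offset 12: leading byte 0xF1 = 11110001 → 4-byte char #5 = F1 9C A6 82.
Leading byte 0xF1 = 11110001 matches 11110xxx → 4-byte sequence.
Byte 1: 0xF1 = 11110001, payload 001 (3 bits).
Byte 2: 0x9C = 10011100 (10xxxxxx ✓), payload 011100.
Byte 3: 0xA6 = 10100110 (10xxxxxx ✓), payload 100110.
Byte 4: 0x82 = 10000010 (10xxxxxx ✓), payload 000010.
Concatenate: 001011100100110000010 = 0x5C982 (21 bits → U+5C982).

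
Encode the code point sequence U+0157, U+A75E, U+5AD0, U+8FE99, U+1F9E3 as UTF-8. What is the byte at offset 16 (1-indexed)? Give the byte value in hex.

1-indexed offset 16 is 0-indexed offset 15.
U+0157 → 2-byte form C5 97 at offsets 0–1.
U+A75E → 3-byte form EA 9D 9E at offsets 2–4.
U+5AD0 → 3-byte form E5 AB 90 at offsets 5–7.
U+8FE99 → 4-byte form F2 8F BA 99 at offsets 8–11.
U+1F9E3 → 4-byte form F0 9F A7 A3 at offsets 12–15.
Offset 15 falls in char 5's range; it's byte 4 of F0 9F A7 A3 = 0xA3.

0xA3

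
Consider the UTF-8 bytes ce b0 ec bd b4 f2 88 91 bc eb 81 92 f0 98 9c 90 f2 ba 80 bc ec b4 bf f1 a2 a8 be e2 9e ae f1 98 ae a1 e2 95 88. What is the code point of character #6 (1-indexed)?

Offset 0: leading byte 0xCE = 11001110 → 2-byte char #1 = CE B0.
Offset 2: leading byte 0xEC = 11101100 → 3-byte char #2 = EC BD B4.
Offset 5: leading byte 0xF2 = 11110010 → 4-byte char #3 = F2 88 91 BC.
Offset 9: leading byte 0xEB = 11101011 → 3-byte char #4 = EB 81 92.
Offset 12: leading byte 0xF0 = 11110000 → 4-byte char #5 = F0 98 9C 90.
Offset 16: leading byte 0xF2 = 11110010 → 4-byte char #6 = F2 BA 80 BC.
Leading byte 0xF2 = 11110010 matches 11110xxx → 4-byte sequence.
Byte 1: 0xF2 = 11110010, payload 010 (3 bits).
Byte 2: 0xBA = 10111010 (10xxxxxx ✓), payload 111010.
Byte 3: 0x80 = 10000000 (10xxxxxx ✓), payload 000000.
Byte 4: 0xBC = 10111100 (10xxxxxx ✓), payload 111100.
Concatenate: 010111010000000111100 = 0xBA03C (21 bits → U+BA03C).

U+BA03C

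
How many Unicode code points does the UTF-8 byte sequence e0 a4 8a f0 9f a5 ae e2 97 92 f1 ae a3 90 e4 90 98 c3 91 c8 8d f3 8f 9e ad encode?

Byte at offset 0: 0xE0 = 11100000 → 3-byte char (#1). Advance 3.
Byte at offset 3: 0xF0 = 11110000 → 4-byte char (#2). Advance 4.
Byte at offset 7: 0xE2 = 11100010 → 3-byte char (#3). Advance 3.
Byte at offset 10: 0xF1 = 11110001 → 4-byte char (#4). Advance 4.
Byte at offset 14: 0xE4 = 11100100 → 3-byte char (#5). Advance 3.
Byte at offset 17: 0xC3 = 11000011 → 2-byte char (#6). Advance 2.
Byte at offset 19: 0xC8 = 11001000 → 2-byte char (#7). Advance 2.
Byte at offset 21: 0xF3 = 11110011 → 4-byte char (#8). Advance 4.
Reached end at offset 25 after 8 code points.

8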